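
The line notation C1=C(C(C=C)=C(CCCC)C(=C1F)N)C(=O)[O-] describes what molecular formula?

Heavy atoms from the SMILES: 13 C, 1 F, 1 N, 2 O.
Implicit hydrogens by atom environment:
  5 × C (aromatic): no H
  4 × C: 2 H each → 8
  1 × C: 3 H
  1 × C (aromatic): 1 H
  1 × C: 1 H
  1 × C: no H
  1 × F: no H
  1 × N: 2 H
  1 × O: no H
  1 × O (charge -1): no H
  Total hydrogens = 15.
Net charge -1.
Molecular formula: C13H15FNO2-

C13H15FNO2-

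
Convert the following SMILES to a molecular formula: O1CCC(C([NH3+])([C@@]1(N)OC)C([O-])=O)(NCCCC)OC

C12H25N3O5

Heavy atoms from the SMILES: 12 C, 3 N, 5 O.
Implicit hydrogens by atom environment:
  5 × C: 2 H each → 10
  4 × C: no H
  4 × O: no H
  3 × C: 3 H each → 9
  1 × N (charge +1): 3 H
  1 × N: 2 H
  1 × N: 1 H
  1 × O (charge -1): no H
  Total hydrogens = 25.
Molecular formula: C12H25N3O5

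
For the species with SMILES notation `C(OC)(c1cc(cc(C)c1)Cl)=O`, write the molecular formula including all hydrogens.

C9H9ClO2

Heavy atoms from the SMILES: 9 C, 1 Cl, 2 O.
Implicit hydrogens by atom environment:
  3 × C (aromatic): 1 H each → 3
  3 × C (aromatic): no H
  2 × C: 3 H each → 6
  2 × O: no H
  1 × C: no H
  1 × Cl: no H
  Total hydrogens = 9.
Molecular formula: C9H9ClO2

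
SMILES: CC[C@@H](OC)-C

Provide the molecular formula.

C5H12O

Heavy atoms from the SMILES: 5 C, 1 O.
Implicit hydrogens by atom environment:
  3 × C: 3 H each → 9
  1 × C: 2 H
  1 × C: 1 H
  1 × O: no H
  Total hydrogens = 12.
Molecular formula: C5H12O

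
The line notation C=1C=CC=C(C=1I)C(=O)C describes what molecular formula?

Heavy atoms from the SMILES: 8 C, 1 I, 1 O.
Implicit hydrogens by atom environment:
  4 × C (aromatic): 1 H each → 4
  2 × C (aromatic): no H
  1 × C: 3 H
  1 × C: no H
  1 × I: no H
  1 × O: no H
  Total hydrogens = 7.
Molecular formula: C8H7IO

C8H7IO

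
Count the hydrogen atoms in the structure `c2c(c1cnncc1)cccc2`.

8

Hydrogens are implicit in SMILES; fill each atom to its normal valence:
  8 × C (aromatic): 1 H each → 8
  2 × C (aromatic): no H
  2 × N (aromatic): no H
  Total hydrogens = 8.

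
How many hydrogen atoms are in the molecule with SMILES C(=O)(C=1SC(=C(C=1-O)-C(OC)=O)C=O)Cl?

Hydrogens are implicit in SMILES; fill each atom to its normal valence:
  4 × C (aromatic): no H
  4 × O: no H
  2 × C: no H
  1 × C: 3 H
  1 × C: 1 H
  1 × Cl: no H
  1 × O: 1 H
  1 × S (aromatic): no H
  Total hydrogens = 5.

5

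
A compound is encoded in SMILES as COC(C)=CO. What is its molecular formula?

Heavy atoms from the SMILES: 4 C, 2 O.
Implicit hydrogens by atom environment:
  2 × C: 3 H each → 6
  1 × C: 1 H
  1 × C: no H
  1 × O: 1 H
  1 × O: no H
  Total hydrogens = 8.
Molecular formula: C4H8O2

C4H8O2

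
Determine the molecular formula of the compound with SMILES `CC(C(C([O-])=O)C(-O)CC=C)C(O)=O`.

Heavy atoms from the SMILES: 9 C, 5 O.
Implicit hydrogens by atom environment:
  4 × C: 1 H each → 4
  2 × C: 2 H each → 4
  2 × C: no H
  2 × O: 1 H each → 2
  2 × O: no H
  1 × C: 3 H
  1 × O (charge -1): no H
  Total hydrogens = 13.
Net charge -1.
Molecular formula: C9H13O5-

C9H13O5-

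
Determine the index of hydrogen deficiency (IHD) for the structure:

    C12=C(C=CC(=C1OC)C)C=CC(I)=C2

7

Molecular formula from the SMILES: C12H11IO.
DoU = (2C + 2 + N − H − X)/2 = (2·12 + 2 + 0 − 11 − 1)/2 = 14/2 = 7.
(Structurally: 2 ring(s) + 5 π bond(s) = 7.)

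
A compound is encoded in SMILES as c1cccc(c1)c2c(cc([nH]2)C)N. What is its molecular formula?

C11H12N2

Heavy atoms from the SMILES: 11 C, 2 N.
Implicit hydrogens by atom environment:
  6 × C (aromatic): 1 H each → 6
  4 × C (aromatic): no H
  1 × C: 3 H
  1 × N: 2 H
  1 × N (aromatic): 1 H
  Total hydrogens = 12.
Molecular formula: C11H12N2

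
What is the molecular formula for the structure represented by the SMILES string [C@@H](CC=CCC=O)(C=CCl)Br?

Heavy atoms from the SMILES: 1 Br, 8 C, 1 Cl, 1 O.
Implicit hydrogens by atom environment:
  6 × C: 1 H each → 6
  2 × C: 2 H each → 4
  1 × Br: no H
  1 × Cl: no H
  1 × O: no H
  Total hydrogens = 10.
Molecular formula: C8H10BrClO

C8H10BrClO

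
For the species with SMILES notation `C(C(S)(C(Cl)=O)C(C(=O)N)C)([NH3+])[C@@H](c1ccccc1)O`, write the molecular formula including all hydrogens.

Heavy atoms from the SMILES: 13 C, 1 Cl, 2 N, 3 O, 1 S.
Implicit hydrogens by atom environment:
  5 × C (aromatic): 1 H each → 5
  3 × C: 1 H each → 3
  3 × C: no H
  2 × O: no H
  1 × C: 3 H
  1 × C (aromatic): no H
  1 × Cl: no H
  1 × N (charge +1): 3 H
  1 × N: 2 H
  1 × O: 1 H
  1 × S: 1 H
  Total hydrogens = 18.
Net charge +1.
Molecular formula: C13H18ClN2O3S+

C13H18ClN2O3S+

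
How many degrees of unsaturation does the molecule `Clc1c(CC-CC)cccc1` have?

Molecular formula from the SMILES: C10H13Cl.
DoU = (2C + 2 + N − H − X)/2 = (2·10 + 2 + 0 − 13 − 1)/2 = 8/2 = 4.
(Structurally: 1 ring(s) + 3 π bond(s) = 4.)

4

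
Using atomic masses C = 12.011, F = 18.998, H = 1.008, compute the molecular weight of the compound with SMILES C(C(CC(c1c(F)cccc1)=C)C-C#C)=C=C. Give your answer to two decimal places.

Molecular formula: C16H15F.
M = 16×12.011 + 1×18.998 + 15×1.008 = 226.29 g/mol.

226.29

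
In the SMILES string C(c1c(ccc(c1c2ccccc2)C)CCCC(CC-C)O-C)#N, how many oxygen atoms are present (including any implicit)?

1

The symbol for oxygen appears 1 time in the SMILES.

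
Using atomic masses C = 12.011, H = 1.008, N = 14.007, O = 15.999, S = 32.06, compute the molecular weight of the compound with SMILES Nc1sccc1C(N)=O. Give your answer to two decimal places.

Molecular formula: C5H6N2OS.
M = 5×12.011 + 6×1.008 + 2×14.007 + 1×15.999 + 1×32.06 = 142.18 g/mol.

142.18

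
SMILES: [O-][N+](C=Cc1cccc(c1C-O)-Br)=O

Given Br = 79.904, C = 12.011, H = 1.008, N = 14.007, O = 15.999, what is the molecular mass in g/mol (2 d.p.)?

Molecular formula: C9H8BrNO3.
M = 1×79.904 + 9×12.011 + 8×1.008 + 1×14.007 + 3×15.999 = 258.07 g/mol.

258.07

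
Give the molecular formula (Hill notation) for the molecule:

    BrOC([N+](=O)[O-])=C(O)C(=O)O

Heavy atoms from the SMILES: 1 Br, 3 C, 1 N, 6 O.
Implicit hydrogens by atom environment:
  3 × C: no H
  3 × O: no H
  2 × O: 1 H each → 2
  1 × Br: no H
  1 × N (charge +1): no H
  1 × O (charge -1): no H
  Total hydrogens = 2.
Molecular formula: C3H2BrNO6

C3H2BrNO6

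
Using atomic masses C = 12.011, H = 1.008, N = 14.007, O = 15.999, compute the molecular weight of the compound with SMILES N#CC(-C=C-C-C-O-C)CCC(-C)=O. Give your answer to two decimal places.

Molecular formula: C11H17NO2.
M = 11×12.011 + 17×1.008 + 1×14.007 + 2×15.999 = 195.26 g/mol.

195.26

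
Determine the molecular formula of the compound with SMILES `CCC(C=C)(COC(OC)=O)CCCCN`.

Heavy atoms from the SMILES: 12 C, 1 N, 3 O.
Implicit hydrogens by atom environment:
  7 × C: 2 H each → 14
  3 × O: no H
  2 × C: 3 H each → 6
  2 × C: no H
  1 × C: 1 H
  1 × N: 2 H
  Total hydrogens = 23.
Molecular formula: C12H23NO3

C12H23NO3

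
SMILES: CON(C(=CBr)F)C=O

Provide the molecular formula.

Heavy atoms from the SMILES: 1 Br, 4 C, 1 F, 1 N, 2 O.
Implicit hydrogens by atom environment:
  2 × C: 1 H each → 2
  2 × O: no H
  1 × Br: no H
  1 × C: 3 H
  1 × C: no H
  1 × F: no H
  1 × N: no H
  Total hydrogens = 5.
Molecular formula: C4H5BrFNO2

C4H5BrFNO2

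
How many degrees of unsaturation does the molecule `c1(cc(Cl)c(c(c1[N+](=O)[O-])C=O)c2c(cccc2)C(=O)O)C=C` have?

12

Molecular formula from the SMILES: C16H10ClNO5.
DoU = (2C + 2 + N − H − X)/2 = (2·16 + 2 + 1 − 10 − 1)/2 = 24/2 = 12.
(Structurally: 2 ring(s) + 10 π bond(s) = 12.)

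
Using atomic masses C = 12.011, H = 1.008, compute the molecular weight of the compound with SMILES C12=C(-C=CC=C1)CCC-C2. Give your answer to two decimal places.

Molecular formula: C10H12.
M = 10×12.011 + 12×1.008 = 132.21 g/mol.

132.21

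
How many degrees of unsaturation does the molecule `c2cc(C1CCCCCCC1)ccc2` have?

Molecular formula from the SMILES: C14H20.
DoU = (2C + 2 + N − H − X)/2 = (2·14 + 2 + 0 − 20 − 0)/2 = 10/2 = 5.
(Structurally: 2 ring(s) + 3 π bond(s) = 5.)

5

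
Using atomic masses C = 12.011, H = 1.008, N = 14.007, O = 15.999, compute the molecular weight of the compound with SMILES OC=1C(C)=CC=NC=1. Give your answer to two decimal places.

109.13

Molecular formula: C6H7NO.
M = 6×12.011 + 7×1.008 + 1×14.007 + 1×15.999 = 109.13 g/mol.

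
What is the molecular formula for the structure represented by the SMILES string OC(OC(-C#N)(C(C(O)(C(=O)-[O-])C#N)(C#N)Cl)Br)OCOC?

Heavy atoms from the SMILES: 1 Br, 10 C, 1 Cl, 3 N, 7 O.
Implicit hydrogens by atom environment:
  7 × C: no H
  4 × O: no H
  3 × N: no H
  2 × O: 1 H each → 2
  1 × Br: no H
  1 × C: 3 H
  1 × C: 2 H
  1 × C: 1 H
  1 × Cl: no H
  1 × O (charge -1): no H
  Total hydrogens = 8.
Net charge -1.
Molecular formula: C10H8BrClN3O7-

C10H8BrClN3O7-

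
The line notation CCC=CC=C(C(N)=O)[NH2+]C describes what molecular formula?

C8H15N2O+

Heavy atoms from the SMILES: 8 C, 2 N, 1 O.
Implicit hydrogens by atom environment:
  3 × C: 1 H each → 3
  2 × C: 3 H each → 6
  2 × C: no H
  1 × C: 2 H
  1 × N (charge +1): 2 H
  1 × N: 2 H
  1 × O: no H
  Total hydrogens = 15.
Net charge +1.
Molecular formula: C8H15N2O+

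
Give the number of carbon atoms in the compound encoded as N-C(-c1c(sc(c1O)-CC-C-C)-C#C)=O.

The symbol for carbon appears 11 times in the SMILES. Lowercase c denotes aromatic carbon and counts toward C.

11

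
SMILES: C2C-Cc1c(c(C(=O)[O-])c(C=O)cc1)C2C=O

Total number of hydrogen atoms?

11

Hydrogens are implicit in SMILES; fill each atom to its normal valence:
  4 × C (aromatic): no H
  3 × C: 2 H each → 6
  3 × C: 1 H each → 3
  3 × O: no H
  2 × C (aromatic): 1 H each → 2
  1 × C: no H
  1 × O (charge -1): no H
  Total hydrogens = 11.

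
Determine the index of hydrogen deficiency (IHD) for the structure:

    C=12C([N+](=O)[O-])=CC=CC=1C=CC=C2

Molecular formula from the SMILES: C10H7NO2.
DoU = (2C + 2 + N − H − X)/2 = (2·10 + 2 + 1 − 7 − 0)/2 = 16/2 = 8.
(Structurally: 2 ring(s) + 6 π bond(s) = 8.)

8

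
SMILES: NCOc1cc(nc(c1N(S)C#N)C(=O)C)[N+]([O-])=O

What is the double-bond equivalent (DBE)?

Molecular formula from the SMILES: C9H9N5O4S.
DoU = (2C + 2 + N − H − X)/2 = (2·9 + 2 + 5 − 9 − 0)/2 = 16/2 = 8.
(Structurally: 1 ring(s) + 7 π bond(s) = 8.)

8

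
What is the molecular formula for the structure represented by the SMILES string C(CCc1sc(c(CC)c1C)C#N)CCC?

C14H21NS

Heavy atoms from the SMILES: 14 C, 1 N, 1 S.
Implicit hydrogens by atom environment:
  6 × C: 2 H each → 12
  4 × C (aromatic): no H
  3 × C: 3 H each → 9
  1 × C: no H
  1 × N: no H
  1 × S (aromatic): no H
  Total hydrogens = 21.
Molecular formula: C14H21NS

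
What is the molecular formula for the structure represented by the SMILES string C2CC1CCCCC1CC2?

C10H18

Heavy atoms from the SMILES: 10 C.
Implicit hydrogens by atom environment:
  8 × C: 2 H each → 16
  2 × C: 1 H each → 2
  Total hydrogens = 18.
Molecular formula: C10H18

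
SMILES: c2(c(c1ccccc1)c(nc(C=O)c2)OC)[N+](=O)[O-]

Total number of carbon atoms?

13

The symbol for carbon appears 13 times in the SMILES. Lowercase c denotes aromatic carbon and counts toward C.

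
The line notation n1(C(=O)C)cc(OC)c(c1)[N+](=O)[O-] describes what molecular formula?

C7H8N2O4

Heavy atoms from the SMILES: 7 C, 2 N, 4 O.
Implicit hydrogens by atom environment:
  3 × O: no H
  2 × C: 3 H each → 6
  2 × C (aromatic): 1 H each → 2
  2 × C (aromatic): no H
  1 × C: no H
  1 × N (aromatic): no H
  1 × N (charge +1): no H
  1 × O (charge -1): no H
  Total hydrogens = 8.
Molecular formula: C7H8N2O4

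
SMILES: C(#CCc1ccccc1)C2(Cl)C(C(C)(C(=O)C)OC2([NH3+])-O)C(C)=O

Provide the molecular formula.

C18H21ClNO4+

Heavy atoms from the SMILES: 18 C, 1 Cl, 1 N, 4 O.
Implicit hydrogens by atom environment:
  7 × C: no H
  5 × C (aromatic): 1 H each → 5
  3 × C: 3 H each → 9
  3 × O: no H
  1 × C: 2 H
  1 × C: 1 H
  1 × C (aromatic): no H
  1 × Cl: no H
  1 × N (charge +1): 3 H
  1 × O: 1 H
  Total hydrogens = 21.
Net charge +1.
Molecular formula: C18H21ClNO4+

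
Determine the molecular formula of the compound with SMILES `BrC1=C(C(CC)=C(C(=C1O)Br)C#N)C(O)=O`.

C10H7Br2NO3

Heavy atoms from the SMILES: 2 Br, 10 C, 1 N, 3 O.
Implicit hydrogens by atom environment:
  6 × C (aromatic): no H
  2 × Br: no H
  2 × C: no H
  2 × O: 1 H each → 2
  1 × C: 3 H
  1 × C: 2 H
  1 × N: no H
  1 × O: no H
  Total hydrogens = 7.
Molecular formula: C10H7Br2NO3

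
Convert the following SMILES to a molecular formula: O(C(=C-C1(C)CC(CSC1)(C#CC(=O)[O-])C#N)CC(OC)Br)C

C16H19BrNO4S-

Heavy atoms from the SMILES: 1 Br, 16 C, 1 N, 4 O, 1 S.
Implicit hydrogens by atom environment:
  7 × C: no H
  4 × C: 2 H each → 8
  3 × C: 3 H each → 9
  3 × O: no H
  2 × C: 1 H each → 2
  1 × Br: no H
  1 × N: no H
  1 × O (charge -1): no H
  1 × S: no H
  Total hydrogens = 19.
Net charge -1.
Molecular formula: C16H19BrNO4S-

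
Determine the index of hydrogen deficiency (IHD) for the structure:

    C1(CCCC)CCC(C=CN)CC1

Molecular formula from the SMILES: C12H23N.
DoU = (2C + 2 + N − H − X)/2 = (2·12 + 2 + 1 − 23 − 0)/2 = 4/2 = 2.
(Structurally: 1 ring(s) + 1 π bond(s) = 2.)

2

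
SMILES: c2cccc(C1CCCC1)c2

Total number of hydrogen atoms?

14

Hydrogens are implicit in SMILES; fill each atom to its normal valence:
  5 × C (aromatic): 1 H each → 5
  4 × C: 2 H each → 8
  1 × C: 1 H
  1 × C (aromatic): no H
  Total hydrogens = 14.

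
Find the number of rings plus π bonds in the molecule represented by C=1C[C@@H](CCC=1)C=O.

Molecular formula from the SMILES: C7H10O.
DoU = (2C + 2 + N − H − X)/2 = (2·7 + 2 + 0 − 10 − 0)/2 = 6/2 = 3.
(Structurally: 1 ring(s) + 2 π bond(s) = 3.)

3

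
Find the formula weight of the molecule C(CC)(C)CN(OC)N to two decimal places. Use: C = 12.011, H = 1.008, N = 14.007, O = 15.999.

132.21

Molecular formula: C6H16N2O.
M = 6×12.011 + 16×1.008 + 2×14.007 + 1×15.999 = 132.21 g/mol.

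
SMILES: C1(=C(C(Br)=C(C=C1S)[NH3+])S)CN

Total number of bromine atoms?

1

The symbol for bromine appears 1 time in the SMILES.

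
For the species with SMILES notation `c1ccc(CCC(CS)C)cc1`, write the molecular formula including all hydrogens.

C11H16S

Heavy atoms from the SMILES: 11 C, 1 S.
Implicit hydrogens by atom environment:
  5 × C (aromatic): 1 H each → 5
  3 × C: 2 H each → 6
  1 × C: 3 H
  1 × C: 1 H
  1 × C (aromatic): no H
  1 × S: 1 H
  Total hydrogens = 16.
Molecular formula: C11H16S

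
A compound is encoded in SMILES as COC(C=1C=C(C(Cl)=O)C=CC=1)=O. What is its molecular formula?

Heavy atoms from the SMILES: 9 C, 1 Cl, 3 O.
Implicit hydrogens by atom environment:
  4 × C (aromatic): 1 H each → 4
  3 × O: no H
  2 × C (aromatic): no H
  2 × C: no H
  1 × C: 3 H
  1 × Cl: no H
  Total hydrogens = 7.
Molecular formula: C9H7ClO3

C9H7ClO3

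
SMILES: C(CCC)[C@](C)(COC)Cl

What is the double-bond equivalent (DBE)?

0

Molecular formula from the SMILES: C8H17ClO.
DoU = (2C + 2 + N − H − X)/2 = (2·8 + 2 + 0 − 17 − 1)/2 = 0/2 = 0.
(Structurally: 0 ring(s) + 0 π bond(s) = 0.)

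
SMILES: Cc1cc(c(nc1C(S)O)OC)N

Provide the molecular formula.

Heavy atoms from the SMILES: 8 C, 2 N, 2 O, 1 S.
Implicit hydrogens by atom environment:
  4 × C (aromatic): no H
  2 × C: 3 H each → 6
  1 × C (aromatic): 1 H
  1 × C: 1 H
  1 × N: 2 H
  1 × N (aromatic): no H
  1 × O: 1 H
  1 × O: no H
  1 × S: 1 H
  Total hydrogens = 12.
Molecular formula: C8H12N2O2S

C8H12N2O2S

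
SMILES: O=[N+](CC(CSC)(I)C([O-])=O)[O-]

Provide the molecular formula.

C5H7INO4S-

Heavy atoms from the SMILES: 5 C, 1 I, 1 N, 4 O, 1 S.
Implicit hydrogens by atom environment:
  2 × C: 2 H each → 4
  2 × C: no H
  2 × O: no H
  2 × O (charge -1): no H
  1 × C: 3 H
  1 × I: no H
  1 × N (charge +1): no H
  1 × S: no H
  Total hydrogens = 7.
Net charge -1.
Molecular formula: C5H7INO4S-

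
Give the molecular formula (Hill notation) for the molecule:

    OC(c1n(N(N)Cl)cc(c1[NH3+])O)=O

Heavy atoms from the SMILES: 5 C, 1 Cl, 4 N, 3 O.
Implicit hydrogens by atom environment:
  3 × C (aromatic): no H
  2 × O: 1 H each → 2
  1 × C (aromatic): 1 H
  1 × C: no H
  1 × Cl: no H
  1 × N (charge +1): 3 H
  1 × N: 2 H
  1 × N (aromatic): no H
  1 × N: no H
  1 × O: no H
  Total hydrogens = 8.
Net charge +1.
Molecular formula: C5H8ClN4O3+

C5H8ClN4O3+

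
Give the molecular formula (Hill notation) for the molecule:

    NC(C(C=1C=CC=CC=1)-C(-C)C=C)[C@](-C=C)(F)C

C16H22FN

Heavy atoms from the SMILES: 16 C, 1 F, 1 N.
Implicit hydrogens by atom environment:
  5 × C: 1 H each → 5
  5 × C (aromatic): 1 H each → 5
  2 × C: 3 H each → 6
  2 × C: 2 H each → 4
  1 × C: no H
  1 × C (aromatic): no H
  1 × F: no H
  1 × N: 2 H
  Total hydrogens = 22.
Molecular formula: C16H22FN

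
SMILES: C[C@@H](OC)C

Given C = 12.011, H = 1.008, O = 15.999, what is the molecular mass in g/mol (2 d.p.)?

Molecular formula: C4H10O.
M = 4×12.011 + 10×1.008 + 1×15.999 = 74.12 g/mol.

74.12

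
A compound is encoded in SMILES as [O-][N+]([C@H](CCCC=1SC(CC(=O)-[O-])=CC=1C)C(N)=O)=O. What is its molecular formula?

Heavy atoms from the SMILES: 12 C, 2 N, 5 O, 1 S.
Implicit hydrogens by atom environment:
  4 × C: 2 H each → 8
  3 × C (aromatic): no H
  3 × O: no H
  2 × C: no H
  2 × O (charge -1): no H
  1 × C: 3 H
  1 × C (aromatic): 1 H
  1 × C: 1 H
  1 × N: 2 H
  1 × N (charge +1): no H
  1 × S (aromatic): no H
  Total hydrogens = 15.
Net charge -1.
Molecular formula: C12H15N2O5S-

C12H15N2O5S-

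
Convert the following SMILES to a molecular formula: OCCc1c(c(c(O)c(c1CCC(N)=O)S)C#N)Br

Heavy atoms from the SMILES: 1 Br, 12 C, 2 N, 3 O, 1 S.
Implicit hydrogens by atom environment:
  6 × C (aromatic): no H
  4 × C: 2 H each → 8
  2 × C: no H
  2 × O: 1 H each → 2
  1 × Br: no H
  1 × N: 2 H
  1 × N: no H
  1 × O: no H
  1 × S: 1 H
  Total hydrogens = 13.
Molecular formula: C12H13BrN2O3S

C12H13BrN2O3S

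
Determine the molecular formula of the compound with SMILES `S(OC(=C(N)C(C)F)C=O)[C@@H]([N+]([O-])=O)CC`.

C8H13FN2O4S

Heavy atoms from the SMILES: 8 C, 1 F, 2 N, 4 O, 1 S.
Implicit hydrogens by atom environment:
  3 × C: 1 H each → 3
  3 × O: no H
  2 × C: 3 H each → 6
  2 × C: no H
  1 × C: 2 H
  1 × F: no H
  1 × N: 2 H
  1 × N (charge +1): no H
  1 × O (charge -1): no H
  1 × S: no H
  Total hydrogens = 13.
Molecular formula: C8H13FN2O4S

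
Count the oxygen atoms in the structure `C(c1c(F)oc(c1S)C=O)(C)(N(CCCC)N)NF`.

2

The symbol for oxygen appears 2 times in the SMILES.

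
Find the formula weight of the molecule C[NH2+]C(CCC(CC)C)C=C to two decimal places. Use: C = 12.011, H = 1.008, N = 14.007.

156.29

Molecular formula: C10H22N+.
M = 10×12.011 + 22×1.008 + 1×14.007 = 156.29 g/mol.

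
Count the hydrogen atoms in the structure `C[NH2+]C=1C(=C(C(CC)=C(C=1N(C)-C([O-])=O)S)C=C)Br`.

17

Hydrogens are implicit in SMILES; fill each atom to its normal valence:
  6 × C (aromatic): no H
  3 × C: 3 H each → 9
  2 × C: 2 H each → 4
  1 × Br: no H
  1 × C: 1 H
  1 × C: no H
  1 × N (charge +1): 2 H
  1 × N: no H
  1 × O: no H
  1 × O (charge -1): no H
  1 × S: 1 H
  Total hydrogens = 17.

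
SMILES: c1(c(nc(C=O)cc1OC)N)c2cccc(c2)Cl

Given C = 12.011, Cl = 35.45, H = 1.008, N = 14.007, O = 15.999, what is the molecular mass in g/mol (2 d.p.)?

Molecular formula: C13H11ClN2O2.
M = 13×12.011 + 1×35.45 + 11×1.008 + 2×14.007 + 2×15.999 = 262.69 g/mol.

262.69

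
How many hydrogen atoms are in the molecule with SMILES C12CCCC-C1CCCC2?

18

Hydrogens are implicit in SMILES; fill each atom to its normal valence:
  8 × C: 2 H each → 16
  2 × C: 1 H each → 2
  Total hydrogens = 18.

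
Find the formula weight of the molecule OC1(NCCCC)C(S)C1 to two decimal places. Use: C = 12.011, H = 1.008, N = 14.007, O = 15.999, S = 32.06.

Molecular formula: C7H15NOS.
M = 7×12.011 + 15×1.008 + 1×14.007 + 1×15.999 + 1×32.06 = 161.26 g/mol.

161.26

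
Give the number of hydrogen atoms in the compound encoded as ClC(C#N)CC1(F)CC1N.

Hydrogens are implicit in SMILES; fill each atom to its normal valence:
  2 × C: 2 H each → 4
  2 × C: 1 H each → 2
  2 × C: no H
  1 × Cl: no H
  1 × F: no H
  1 × N: 2 H
  1 × N: no H
  Total hydrogens = 8.

8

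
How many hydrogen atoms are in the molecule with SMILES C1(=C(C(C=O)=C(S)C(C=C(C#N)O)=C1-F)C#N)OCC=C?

Hydrogens are implicit in SMILES; fill each atom to its normal valence:
  6 × C (aromatic): no H
  3 × C: 1 H each → 3
  3 × C: no H
  2 × C: 2 H each → 4
  2 × N: no H
  2 × O: no H
  1 × F: no H
  1 × O: 1 H
  1 × S: 1 H
  Total hydrogens = 9.

9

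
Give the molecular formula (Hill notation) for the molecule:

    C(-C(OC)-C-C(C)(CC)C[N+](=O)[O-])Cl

Heavy atoms from the SMILES: 9 C, 1 Cl, 1 N, 3 O.
Implicit hydrogens by atom environment:
  4 × C: 2 H each → 8
  3 × C: 3 H each → 9
  2 × O: no H
  1 × C: 1 H
  1 × C: no H
  1 × Cl: no H
  1 × N (charge +1): no H
  1 × O (charge -1): no H
  Total hydrogens = 18.
Molecular formula: C9H18ClNO3

C9H18ClNO3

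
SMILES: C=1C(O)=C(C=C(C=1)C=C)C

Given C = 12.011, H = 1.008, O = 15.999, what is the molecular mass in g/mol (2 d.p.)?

Molecular formula: C9H10O.
M = 9×12.011 + 10×1.008 + 1×15.999 = 134.18 g/mol.

134.18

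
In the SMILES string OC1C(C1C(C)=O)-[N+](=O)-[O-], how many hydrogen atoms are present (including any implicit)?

7

Hydrogens are implicit in SMILES; fill each atom to its normal valence:
  3 × C: 1 H each → 3
  2 × O: no H
  1 × C: 3 H
  1 × C: no H
  1 × N (charge +1): no H
  1 × O: 1 H
  1 × O (charge -1): no H
  Total hydrogens = 7.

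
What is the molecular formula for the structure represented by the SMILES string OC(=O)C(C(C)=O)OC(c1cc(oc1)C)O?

C10H12O6

Heavy atoms from the SMILES: 10 C, 6 O.
Implicit hydrogens by atom environment:
  3 × O: no H
  2 × C: 3 H each → 6
  2 × C (aromatic): 1 H each → 2
  2 × C: 1 H each → 2
  2 × C (aromatic): no H
  2 × C: no H
  2 × O: 1 H each → 2
  1 × O (aromatic): no H
  Total hydrogens = 12.
Molecular formula: C10H12O6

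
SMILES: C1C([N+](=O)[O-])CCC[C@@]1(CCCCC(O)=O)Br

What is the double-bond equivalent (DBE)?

3

Molecular formula from the SMILES: C11H18BrNO4.
DoU = (2C + 2 + N − H − X)/2 = (2·11 + 2 + 1 − 18 − 1)/2 = 6/2 = 3.
(Structurally: 1 ring(s) + 2 π bond(s) = 3.)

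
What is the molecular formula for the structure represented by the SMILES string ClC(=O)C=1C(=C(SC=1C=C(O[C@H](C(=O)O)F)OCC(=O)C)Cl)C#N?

Heavy atoms from the SMILES: 13 C, 2 Cl, 1 F, 1 N, 6 O, 1 S.
Implicit hydrogens by atom environment:
  5 × C: no H
  5 × O: no H
  4 × C (aromatic): no H
  2 × C: 1 H each → 2
  2 × Cl: no H
  1 × C: 3 H
  1 × C: 2 H
  1 × F: no H
  1 × N: no H
  1 × O: 1 H
  1 × S (aromatic): no H
  Total hydrogens = 8.
Molecular formula: C13H8Cl2FNO6S

C13H8Cl2FNO6S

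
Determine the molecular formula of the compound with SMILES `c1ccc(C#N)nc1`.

Heavy atoms from the SMILES: 6 C, 2 N.
Implicit hydrogens by atom environment:
  4 × C (aromatic): 1 H each → 4
  1 × C (aromatic): no H
  1 × C: no H
  1 × N (aromatic): no H
  1 × N: no H
  Total hydrogens = 4.
Molecular formula: C6H4N2

C6H4N2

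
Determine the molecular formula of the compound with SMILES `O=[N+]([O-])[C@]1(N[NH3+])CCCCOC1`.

Heavy atoms from the SMILES: 6 C, 3 N, 3 O.
Implicit hydrogens by atom environment:
  5 × C: 2 H each → 10
  2 × O: no H
  1 × C: no H
  1 × N (charge +1): 3 H
  1 × N: 1 H
  1 × N (charge +1): no H
  1 × O (charge -1): no H
  Total hydrogens = 14.
Net charge +1.
Molecular formula: C6H14N3O3+

C6H14N3O3+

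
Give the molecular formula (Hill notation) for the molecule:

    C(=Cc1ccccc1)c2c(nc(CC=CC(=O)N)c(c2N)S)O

Heavy atoms from the SMILES: 17 C, 3 N, 2 O, 1 S.
Implicit hydrogens by atom environment:
  6 × C (aromatic): no H
  5 × C (aromatic): 1 H each → 5
  4 × C: 1 H each → 4
  2 × N: 2 H each → 4
  1 × C: 2 H
  1 × C: no H
  1 × N (aromatic): no H
  1 × O: 1 H
  1 × O: no H
  1 × S: 1 H
  Total hydrogens = 17.
Molecular formula: C17H17N3O2S

C17H17N3O2S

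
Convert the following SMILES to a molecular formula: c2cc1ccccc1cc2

Heavy atoms from the SMILES: 10 C.
Implicit hydrogens by atom environment:
  8 × C (aromatic): 1 H each → 8
  2 × C (aromatic): no H
  Total hydrogens = 8.
Molecular formula: C10H8

C10H8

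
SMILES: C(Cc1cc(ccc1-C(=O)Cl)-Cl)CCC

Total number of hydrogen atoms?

Hydrogens are implicit in SMILES; fill each atom to its normal valence:
  4 × C: 2 H each → 8
  3 × C (aromatic): 1 H each → 3
  3 × C (aromatic): no H
  2 × Cl: no H
  1 × C: 3 H
  1 × C: no H
  1 × O: no H
  Total hydrogens = 14.

14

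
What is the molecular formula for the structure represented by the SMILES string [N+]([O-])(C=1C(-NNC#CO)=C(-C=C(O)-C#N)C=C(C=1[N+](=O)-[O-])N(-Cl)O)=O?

Heavy atoms from the SMILES: 11 C, 1 Cl, 6 N, 7 O.
Implicit hydrogens by atom environment:
  5 × C (aromatic): no H
  4 × C: no H
  3 × O: 1 H each → 3
  2 × N: 1 H each → 2
  2 × N (charge +1): no H
  2 × N: no H
  2 × O: no H
  2 × O (charge -1): no H
  1 × C (aromatic): 1 H
  1 × C: 1 H
  1 × Cl: no H
  Total hydrogens = 7.
Molecular formula: C11H7ClN6O7

C11H7ClN6O7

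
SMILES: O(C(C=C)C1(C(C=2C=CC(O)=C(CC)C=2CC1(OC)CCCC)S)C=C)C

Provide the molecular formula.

Heavy atoms from the SMILES: 23 C, 3 O, 1 S.
Implicit hydrogens by atom environment:
  7 × C: 2 H each → 14
  4 × C: 3 H each → 12
  4 × C: 1 H each → 4
  4 × C (aromatic): no H
  2 × C (aromatic): 1 H each → 2
  2 × C: no H
  2 × O: no H
  1 × O: 1 H
  1 × S: 1 H
  Total hydrogens = 34.
Molecular formula: C23H34O3S

C23H34O3S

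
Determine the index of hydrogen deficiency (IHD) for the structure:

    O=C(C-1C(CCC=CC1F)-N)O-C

3

Molecular formula from the SMILES: C9H14FNO2.
DoU = (2C + 2 + N − H − X)/2 = (2·9 + 2 + 1 − 14 − 1)/2 = 6/2 = 3.
(Structurally: 1 ring(s) + 2 π bond(s) = 3.)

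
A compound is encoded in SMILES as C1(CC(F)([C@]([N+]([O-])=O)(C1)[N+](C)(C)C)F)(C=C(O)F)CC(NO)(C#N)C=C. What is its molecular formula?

Heavy atoms from the SMILES: 15 C, 3 F, 4 N, 4 O.
Implicit hydrogens by atom environment:
  6 × C: no H
  4 × C: 2 H each → 8
  3 × C: 3 H each → 9
  3 × F: no H
  2 × C: 1 H each → 2
  2 × N (charge +1): no H
  2 × O: 1 H each → 2
  1 × N: 1 H
  1 × N: no H
  1 × O: no H
  1 × O (charge -1): no H
  Total hydrogens = 22.
Net charge +1.
Molecular formula: C15H22F3N4O4+

C15H22F3N4O4+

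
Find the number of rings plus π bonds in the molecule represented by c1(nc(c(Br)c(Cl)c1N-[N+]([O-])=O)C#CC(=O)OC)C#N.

10

Molecular formula from the SMILES: C10H4BrClN4O4.
DoU = (2C + 2 + N − H − X)/2 = (2·10 + 2 + 4 − 4 − 2)/2 = 20/2 = 10.
(Structurally: 1 ring(s) + 9 π bond(s) = 10.)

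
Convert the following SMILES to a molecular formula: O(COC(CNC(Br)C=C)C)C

C8H16BrNO2

Heavy atoms from the SMILES: 1 Br, 8 C, 1 N, 2 O.
Implicit hydrogens by atom environment:
  3 × C: 2 H each → 6
  3 × C: 1 H each → 3
  2 × C: 3 H each → 6
  2 × O: no H
  1 × Br: no H
  1 × N: 1 H
  Total hydrogens = 16.
Molecular formula: C8H16BrNO2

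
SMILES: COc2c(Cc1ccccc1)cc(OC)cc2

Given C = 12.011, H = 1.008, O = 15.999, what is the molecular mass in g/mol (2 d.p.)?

228.29

Molecular formula: C15H16O2.
M = 15×12.011 + 16×1.008 + 2×15.999 = 228.29 g/mol.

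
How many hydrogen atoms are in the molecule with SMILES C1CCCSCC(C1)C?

Hydrogens are implicit in SMILES; fill each atom to its normal valence:
  6 × C: 2 H each → 12
  1 × C: 3 H
  1 × C: 1 H
  1 × S: no H
  Total hydrogens = 16.

16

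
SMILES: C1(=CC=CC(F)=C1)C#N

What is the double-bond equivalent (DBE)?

Molecular formula from the SMILES: C7H4FN.
DoU = (2C + 2 + N − H − X)/2 = (2·7 + 2 + 1 − 4 − 1)/2 = 12/2 = 6.
(Structurally: 1 ring(s) + 5 π bond(s) = 6.)

6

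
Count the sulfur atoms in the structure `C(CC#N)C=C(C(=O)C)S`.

The symbol for sulfur appears 1 time in the SMILES.

1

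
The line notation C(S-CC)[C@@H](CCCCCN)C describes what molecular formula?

Heavy atoms from the SMILES: 10 C, 1 N, 1 S.
Implicit hydrogens by atom environment:
  7 × C: 2 H each → 14
  2 × C: 3 H each → 6
  1 × C: 1 H
  1 × N: 2 H
  1 × S: no H
  Total hydrogens = 23.
Molecular formula: C10H23NS

C10H23NS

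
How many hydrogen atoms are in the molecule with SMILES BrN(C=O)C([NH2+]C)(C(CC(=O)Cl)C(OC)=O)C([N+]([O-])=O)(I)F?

12

Hydrogens are implicit in SMILES; fill each atom to its normal valence:
  5 × O: no H
  4 × C: no H
  2 × C: 3 H each → 6
  2 × C: 1 H each → 2
  1 × Br: no H
  1 × C: 2 H
  1 × Cl: no H
  1 × F: no H
  1 × I: no H
  1 × N (charge +1): 2 H
  1 × N: no H
  1 × N (charge +1): no H
  1 × O (charge -1): no H
  Total hydrogens = 12.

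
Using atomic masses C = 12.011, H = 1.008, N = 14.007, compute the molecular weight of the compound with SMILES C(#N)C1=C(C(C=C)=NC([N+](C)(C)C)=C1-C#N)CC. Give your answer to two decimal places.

241.32

Molecular formula: C14H17N4+.
M = 14×12.011 + 17×1.008 + 4×14.007 = 241.32 g/mol.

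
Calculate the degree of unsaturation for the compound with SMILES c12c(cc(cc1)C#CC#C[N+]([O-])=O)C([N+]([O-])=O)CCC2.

Molecular formula from the SMILES: C14H10N2O4.
DoU = (2C + 2 + N − H − X)/2 = (2·14 + 2 + 2 − 10 − 0)/2 = 22/2 = 11.
(Structurally: 2 ring(s) + 9 π bond(s) = 11.)

11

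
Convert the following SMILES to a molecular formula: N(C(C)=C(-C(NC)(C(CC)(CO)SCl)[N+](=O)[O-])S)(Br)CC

C11H21BrClN3O3S2

Heavy atoms from the SMILES: 1 Br, 11 C, 1 Cl, 3 N, 3 O, 2 S.
Implicit hydrogens by atom environment:
  4 × C: 3 H each → 12
  4 × C: no H
  3 × C: 2 H each → 6
  1 × Br: no H
  1 × Cl: no H
  1 × N: 1 H
  1 × N: no H
  1 × N (charge +1): no H
  1 × O: 1 H
  1 × O: no H
  1 × O (charge -1): no H
  1 × S: 1 H
  1 × S: no H
  Total hydrogens = 21.
Molecular formula: C11H21BrClN3O3S2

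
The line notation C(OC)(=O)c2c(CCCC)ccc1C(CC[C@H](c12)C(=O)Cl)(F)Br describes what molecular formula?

C17H19BrClFO3

Heavy atoms from the SMILES: 1 Br, 17 C, 1 Cl, 1 F, 3 O.
Implicit hydrogens by atom environment:
  5 × C: 2 H each → 10
  4 × C (aromatic): no H
  3 × C: no H
  3 × O: no H
  2 × C: 3 H each → 6
  2 × C (aromatic): 1 H each → 2
  1 × Br: no H
  1 × C: 1 H
  1 × Cl: no H
  1 × F: no H
  Total hydrogens = 19.
Molecular formula: C17H19BrClFO3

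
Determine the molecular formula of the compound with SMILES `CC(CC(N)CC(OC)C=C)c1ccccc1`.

Heavy atoms from the SMILES: 15 C, 1 N, 1 O.
Implicit hydrogens by atom environment:
  5 × C (aromatic): 1 H each → 5
  4 × C: 1 H each → 4
  3 × C: 2 H each → 6
  2 × C: 3 H each → 6
  1 × C (aromatic): no H
  1 × N: 2 H
  1 × O: no H
  Total hydrogens = 23.
Molecular formula: C15H23NO

C15H23NO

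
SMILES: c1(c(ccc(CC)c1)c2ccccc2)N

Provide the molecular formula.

C14H15N

Heavy atoms from the SMILES: 14 C, 1 N.
Implicit hydrogens by atom environment:
  8 × C (aromatic): 1 H each → 8
  4 × C (aromatic): no H
  1 × C: 3 H
  1 × C: 2 H
  1 × N: 2 H
  Total hydrogens = 15.
Molecular formula: C14H15N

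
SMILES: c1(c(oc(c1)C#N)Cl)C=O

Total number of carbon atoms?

The symbol for carbon appears 6 times in the SMILES. Lowercase c denotes aromatic carbon and counts toward C.

6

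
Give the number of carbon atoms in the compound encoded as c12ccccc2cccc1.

The symbol for carbon appears 10 times in the SMILES. Lowercase c denotes aromatic carbon and counts toward C.

10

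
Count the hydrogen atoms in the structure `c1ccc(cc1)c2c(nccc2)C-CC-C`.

17

Hydrogens are implicit in SMILES; fill each atom to its normal valence:
  8 × C (aromatic): 1 H each → 8
  3 × C: 2 H each → 6
  3 × C (aromatic): no H
  1 × C: 3 H
  1 × N (aromatic): no H
  Total hydrogens = 17.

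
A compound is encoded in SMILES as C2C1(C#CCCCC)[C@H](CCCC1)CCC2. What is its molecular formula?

C16H26

Heavy atoms from the SMILES: 16 C.
Implicit hydrogens by atom environment:
  11 × C: 2 H each → 22
  3 × C: no H
  1 × C: 3 H
  1 × C: 1 H
  Total hydrogens = 26.
Molecular formula: C16H26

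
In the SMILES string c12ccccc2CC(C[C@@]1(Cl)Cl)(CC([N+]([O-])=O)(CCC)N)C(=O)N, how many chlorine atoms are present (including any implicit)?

2

The symbol for chlorine appears 2 times in the SMILES.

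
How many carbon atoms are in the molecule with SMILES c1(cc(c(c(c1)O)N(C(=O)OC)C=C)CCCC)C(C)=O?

The symbol for carbon appears 16 times in the SMILES. Lowercase c denotes aromatic carbon and counts toward C.

16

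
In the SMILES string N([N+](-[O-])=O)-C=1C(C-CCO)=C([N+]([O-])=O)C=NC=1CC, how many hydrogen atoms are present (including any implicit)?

Hydrogens are implicit in SMILES; fill each atom to its normal valence:
  4 × C: 2 H each → 8
  4 × C (aromatic): no H
  2 × N (charge +1): no H
  2 × O: no H
  2 × O (charge -1): no H
  1 × C: 3 H
  1 × C (aromatic): 1 H
  1 × N: 1 H
  1 × N (aromatic): no H
  1 × O: 1 H
  Total hydrogens = 14.

14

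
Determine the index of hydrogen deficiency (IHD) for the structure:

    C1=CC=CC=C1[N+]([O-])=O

Molecular formula from the SMILES: C6H5NO2.
DoU = (2C + 2 + N − H − X)/2 = (2·6 + 2 + 1 − 5 − 0)/2 = 10/2 = 5.
(Structurally: 1 ring(s) + 4 π bond(s) = 5.)

5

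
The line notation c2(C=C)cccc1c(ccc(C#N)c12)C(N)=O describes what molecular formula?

C14H10N2O

Heavy atoms from the SMILES: 14 C, 2 N, 1 O.
Implicit hydrogens by atom environment:
  5 × C (aromatic): 1 H each → 5
  5 × C (aromatic): no H
  2 × C: no H
  1 × C: 2 H
  1 × C: 1 H
  1 × N: 2 H
  1 × N: no H
  1 × O: no H
  Total hydrogens = 10.
Molecular formula: C14H10N2O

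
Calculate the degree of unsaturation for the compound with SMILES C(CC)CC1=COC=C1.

Molecular formula from the SMILES: C8H12O.
DoU = (2C + 2 + N − H − X)/2 = (2·8 + 2 + 0 − 12 − 0)/2 = 6/2 = 3.
(Structurally: 1 ring(s) + 2 π bond(s) = 3.)

3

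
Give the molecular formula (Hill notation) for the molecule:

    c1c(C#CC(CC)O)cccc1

Heavy atoms from the SMILES: 11 C, 1 O.
Implicit hydrogens by atom environment:
  5 × C (aromatic): 1 H each → 5
  2 × C: no H
  1 × C: 3 H
  1 × C: 2 H
  1 × C: 1 H
  1 × C (aromatic): no H
  1 × O: 1 H
  Total hydrogens = 12.
Molecular formula: C11H12O

C11H12O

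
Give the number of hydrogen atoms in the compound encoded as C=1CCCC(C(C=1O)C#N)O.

11

Hydrogens are implicit in SMILES; fill each atom to its normal valence:
  3 × C: 2 H each → 6
  3 × C: 1 H each → 3
  2 × C: no H
  2 × O: 1 H each → 2
  1 × N: no H
  Total hydrogens = 11.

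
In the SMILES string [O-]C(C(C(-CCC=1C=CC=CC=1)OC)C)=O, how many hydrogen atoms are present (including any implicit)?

17

Hydrogens are implicit in SMILES; fill each atom to its normal valence:
  5 × C (aromatic): 1 H each → 5
  2 × C: 3 H each → 6
  2 × C: 2 H each → 4
  2 × C: 1 H each → 2
  2 × O: no H
  1 × C: no H
  1 × C (aromatic): no H
  1 × O (charge -1): no H
  Total hydrogens = 17.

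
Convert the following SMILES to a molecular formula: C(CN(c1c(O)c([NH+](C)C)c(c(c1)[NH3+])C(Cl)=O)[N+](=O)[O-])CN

Heavy atoms from the SMILES: 12 C, 1 Cl, 5 N, 4 O.
Implicit hydrogens by atom environment:
  5 × C (aromatic): no H
  3 × C: 2 H each → 6
  2 × C: 3 H each → 6
  2 × O: no H
  1 × C (aromatic): 1 H
  1 × C: no H
  1 × Cl: no H
  1 × N (charge +1): 3 H
  1 × N: 2 H
  1 × N (charge +1): 1 H
  1 × N: no H
  1 × N (charge +1): no H
  1 × O: 1 H
  1 × O (charge -1): no H
  Total hydrogens = 20.
Net charge +2.
Molecular formula: [C12H20ClN5O4]2+

[C12H20ClN5O4]2+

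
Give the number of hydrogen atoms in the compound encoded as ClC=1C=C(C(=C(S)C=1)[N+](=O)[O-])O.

4

Hydrogens are implicit in SMILES; fill each atom to its normal valence:
  4 × C (aromatic): no H
  2 × C (aromatic): 1 H each → 2
  1 × Cl: no H
  1 × N (charge +1): no H
  1 × O: 1 H
  1 × O: no H
  1 × O (charge -1): no H
  1 × S: 1 H
  Total hydrogens = 4.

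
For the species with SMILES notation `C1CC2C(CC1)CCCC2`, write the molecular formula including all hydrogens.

C10H18

Heavy atoms from the SMILES: 10 C.
Implicit hydrogens by atom environment:
  8 × C: 2 H each → 16
  2 × C: 1 H each → 2
  Total hydrogens = 18.
Molecular formula: C10H18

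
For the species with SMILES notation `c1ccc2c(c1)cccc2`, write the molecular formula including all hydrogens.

Heavy atoms from the SMILES: 10 C.
Implicit hydrogens by atom environment:
  8 × C (aromatic): 1 H each → 8
  2 × C (aromatic): no H
  Total hydrogens = 8.
Molecular formula: C10H8

C10H8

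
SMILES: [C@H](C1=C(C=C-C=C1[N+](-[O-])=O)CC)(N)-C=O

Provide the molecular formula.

Heavy atoms from the SMILES: 10 C, 2 N, 3 O.
Implicit hydrogens by atom environment:
  3 × C (aromatic): 1 H each → 3
  3 × C (aromatic): no H
  2 × C: 1 H each → 2
  2 × O: no H
  1 × C: 3 H
  1 × C: 2 H
  1 × N: 2 H
  1 × N (charge +1): no H
  1 × O (charge -1): no H
  Total hydrogens = 12.
Molecular formula: C10H12N2O3

C10H12N2O3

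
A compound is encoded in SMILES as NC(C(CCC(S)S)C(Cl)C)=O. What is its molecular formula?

Heavy atoms from the SMILES: 7 C, 1 Cl, 1 N, 1 O, 2 S.
Implicit hydrogens by atom environment:
  3 × C: 1 H each → 3
  2 × C: 2 H each → 4
  2 × S: 1 H each → 2
  1 × C: 3 H
  1 × C: no H
  1 × Cl: no H
  1 × N: 2 H
  1 × O: no H
  Total hydrogens = 14.
Molecular formula: C7H14ClNOS2

C7H14ClNOS2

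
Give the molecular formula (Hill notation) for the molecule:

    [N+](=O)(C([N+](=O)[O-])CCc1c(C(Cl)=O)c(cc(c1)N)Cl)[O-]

Heavy atoms from the SMILES: 10 C, 2 Cl, 3 N, 5 O.
Implicit hydrogens by atom environment:
  4 × C (aromatic): no H
  3 × O: no H
  2 × C: 2 H each → 4
  2 × C (aromatic): 1 H each → 2
  2 × Cl: no H
  2 × N (charge +1): no H
  2 × O (charge -1): no H
  1 × C: 1 H
  1 × C: no H
  1 × N: 2 H
  Total hydrogens = 9.
Molecular formula: C10H9Cl2N3O5

C10H9Cl2N3O5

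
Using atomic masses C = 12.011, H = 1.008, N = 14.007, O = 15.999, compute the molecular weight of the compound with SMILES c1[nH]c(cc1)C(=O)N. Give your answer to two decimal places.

Molecular formula: C5H6N2O.
M = 5×12.011 + 6×1.008 + 2×14.007 + 1×15.999 = 110.12 g/mol.

110.12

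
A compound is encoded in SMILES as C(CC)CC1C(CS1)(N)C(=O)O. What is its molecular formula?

Heavy atoms from the SMILES: 8 C, 1 N, 2 O, 1 S.
Implicit hydrogens by atom environment:
  4 × C: 2 H each → 8
  2 × C: no H
  1 × C: 3 H
  1 × C: 1 H
  1 × N: 2 H
  1 × O: 1 H
  1 × O: no H
  1 × S: no H
  Total hydrogens = 15.
Molecular formula: C8H15NO2S

C8H15NO2S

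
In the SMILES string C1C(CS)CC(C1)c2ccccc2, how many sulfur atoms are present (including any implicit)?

1

The symbol for sulfur appears 1 time in the SMILES.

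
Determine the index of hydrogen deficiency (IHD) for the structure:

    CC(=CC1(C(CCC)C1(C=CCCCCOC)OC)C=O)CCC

4

Molecular formula from the SMILES: C21H36O3.
DoU = (2C + 2 + N − H − X)/2 = (2·21 + 2 + 0 − 36 − 0)/2 = 8/2 = 4.
(Structurally: 1 ring(s) + 3 π bond(s) = 4.)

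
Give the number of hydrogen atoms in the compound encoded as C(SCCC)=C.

10

Hydrogens are implicit in SMILES; fill each atom to its normal valence:
  3 × C: 2 H each → 6
  1 × C: 3 H
  1 × C: 1 H
  1 × S: no H
  Total hydrogens = 10.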